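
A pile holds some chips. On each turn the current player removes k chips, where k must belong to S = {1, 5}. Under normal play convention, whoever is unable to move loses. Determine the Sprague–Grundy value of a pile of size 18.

n :  0  1  2  3  4  5  6  7  8  9 10 11 12 13 14 15 16 17 18
G :  0  1  0  1  0  1  0  1  0  1  0  1  0  1  0  1  0  1  0

0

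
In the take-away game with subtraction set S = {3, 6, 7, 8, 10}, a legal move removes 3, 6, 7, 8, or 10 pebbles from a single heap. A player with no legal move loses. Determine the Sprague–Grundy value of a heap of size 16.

G(0) = 0
G(1) = mex{} = 0
G(2) = mex{} = 0
G(3) = mex{0} = 1
G(4) = mex{0} = 1
G(5) = mex{0} = 1
G(6) = mex{1,0} = 2
G(7) = mex{1,0,0} = 2
G(8) = mex{1,0,0,0} = 2
G(9) = mex{2,1,0,0} = 3
G(10) = mex{2,1,1,0,0} = 3
G(11) = mex{2,1,1,1,0} = 3
G(12) = mex{3,2,1,1,0} = 4
G(13) = mex{3,2,2,1,1} = 0
G(14) = mex{3,2,2,2,1} = 0
G(15) = mex{4,3,2,2,1} = 0
G(16) = mex{0,3,3,2,2} = 1

1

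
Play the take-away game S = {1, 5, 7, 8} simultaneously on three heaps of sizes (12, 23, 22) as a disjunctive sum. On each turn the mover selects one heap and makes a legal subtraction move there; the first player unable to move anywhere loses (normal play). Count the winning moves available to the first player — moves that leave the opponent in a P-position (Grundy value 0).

4

All heaps use S = {1, 5, 7, 8}:
n :  0  1  2  3  4  5  6  7  8  9 10 11 12 13 14 15 16 17 18 19 20 21 22 23
G :  0  1  0  1  0  1  0  1  2  3  2  3  2  3  2  0  1  0  1  0  1  0  1  2
Heap A: G(12) = 2.
Heap B: G(23) = 2.
Heap C: G(22) = 1.
Combined Grundy value = 2 ⊕ 2 ⊕ 1 = 1.
A winning move leaves total XOR = 0, i.e. changes one component's Grundy value g to g ⊕ X where X is the current total.
Heap A: need g' = 2⊕1 = 3. Options: 12−1→G=3, 12−5→G=1, 12−7→G=1, 12−8→G=0. Hits: 1.
Heap B: need g' = 2⊕1 = 3. Options: 23−1→G=1, 23−5→G=1, 23−7→G=1, 23−8→G=0. Hits: 0.
Heap C: need g' = 1⊕1 = 0. Options: 22−1→G=0, 22−5→G=0, 22−7→G=0, 22−8→G=2. Hits: 3.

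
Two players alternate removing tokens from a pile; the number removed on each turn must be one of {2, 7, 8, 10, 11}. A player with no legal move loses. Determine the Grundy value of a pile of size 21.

0

n :  0  1  2  3  4  5  6  7  8  9 10 11 12 13 14 15 16 17 18 19 20 21
G :  0  0  1  1  0  0  1  1  2  2  3  3  2  2  3  3  4  0  0  1  1  0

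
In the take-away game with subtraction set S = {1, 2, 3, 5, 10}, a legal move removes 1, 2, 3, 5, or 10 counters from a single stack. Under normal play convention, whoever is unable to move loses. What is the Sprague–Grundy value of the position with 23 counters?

G(0) = 0
G(1) = mex{0} = 1
G(2) = mex{1,0} = 2
G(3) = mex{2,1,0} = 3
G(4) = mex{3,2,1} = 0
G(5) = mex{0,3,2,0} = 1
G(6) = mex{1,0,3,1} = 2
G(7) = mex{2,1,0,2} = 3
G(8) = mex{3,2,1,3} = 0
G(9) = mex{0,3,2,0} = 1
G(10) = mex{1,0,3,1,0} = 2
G(11) = mex{2,1,0,2,1} = 3
G(12) = mex{3,2,1,3,2} = 0
G(13) = mex{0,3,2,0,3} = 1
G(14) = mex{1,0,3,1,0} = 2
G(15) = mex{2,1,0,2,1} = 3
G(16) = mex{3,2,1,3,2} = 0
G(17) = mex{0,3,2,0,3} = 1
G(18) = mex{1,0,3,1,0} = 2
G(19) = mex{2,1,0,2,1} = 3
G(20) = mex{3,2,1,3,2} = 0
G(21) = mex{0,3,2,0,3} = 1
G(22) = mex{1,0,3,1,0} = 2
G(23) = mex{2,1,0,2,1} = 3

3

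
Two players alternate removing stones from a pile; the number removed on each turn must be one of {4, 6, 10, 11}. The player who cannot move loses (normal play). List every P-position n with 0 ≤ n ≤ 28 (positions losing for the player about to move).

0, 1, 2, 3, 15, 16, 17, 18

n :  0  1  2  3  4  5  6  7  8  9 10 11 12 13 14 15 16 17 18 19 20 21 22 23 24 25 26 27 28
G :  0  0  0  0  1  1  1  1  2  2  2  2  3  3  3  0  0  0  0  1  1  1  1  2  2  2  2  3  3
P-positions are exactly the n with G(n) = 0.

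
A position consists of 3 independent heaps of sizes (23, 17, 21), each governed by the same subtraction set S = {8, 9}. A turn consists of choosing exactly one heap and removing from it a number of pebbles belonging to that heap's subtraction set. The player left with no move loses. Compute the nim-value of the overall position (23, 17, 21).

All heaps use S = {8, 9}:
G(0) = 0
G(1) = mex{} = 0
G(2) = mex{} = 0
G(3) = mex{} = 0
G(4) = mex{} = 0
G(5) = mex{} = 0
G(6) = mex{} = 0
G(7) = mex{} = 0
G(8) = mex{0} = 1
G(9) = mex{0,0} = 1
G(10) = mex{0,0} = 1
G(11) = mex{0,0} = 1
G(12) = mex{0,0} = 1
G(13) = mex{0,0} = 1
G(14) = mex{0,0} = 1
G(15) = mex{0,0} = 1
G(16) = mex{1,0} = 2
G(17) = mex{1,1} = 0
G(18) = mex{1,1} = 0
G(19) = mex{1,1} = 0
G(20) = mex{1,1} = 0
G(21) = mex{1,1} = 0
G(22) = mex{1,1} = 0
G(23) = mex{1,1} = 0
Heap A: G(23) = 0.
Heap B: G(17) = 0.
Heap C: G(21) = 0.
Combined Grundy value = 0 ⊕ 0 ⊕ 0 = 0.

0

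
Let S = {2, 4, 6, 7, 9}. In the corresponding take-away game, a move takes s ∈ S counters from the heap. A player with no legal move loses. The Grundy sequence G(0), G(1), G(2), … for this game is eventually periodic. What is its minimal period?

G(0) = 0
G(1) = mex{} = 0
G(2) = mex{0} = 1
G(3) = mex{0} = 1
G(4) = mex{1,0} = 2
G(5) = mex{1,0} = 2
G(6) = mex{2,1,0} = 3
G(7) = mex{2,1,0,0} = 3
G(8) = mex{3,2,1,0} = 4
G(9) = mex{3,2,1,1,0} = 4
G(10) = mex{4,3,2,1,0} = 5
G(11) = mex{4,3,2,2,1} = 0
G(12) = mex{5,4,3,2,1} = 0
G(13) = mex{0,4,3,3,2} = 1
G(14) = mex{0,5,4,3,2} = 1
G(15) = mex{1,0,4,4,3} = 2
G(16) = mex{1,0,5,4,3} = 2
G(17) = mex{2,1,0,5,4} = 3
G(18) = mex{2,1,0,0,4} = 3
G(19) = mex{3,2,1,0,5} = 4
G(20) = mex{3,2,1,1,0} = 4
G(21) = mex{4,3,2,1,0} = 5
G(22) = mex{4,3,2,2,1} = 0
G(23) = mex{5,4,3,2,1} = 0
G(n+11) = G(n) holds for n = 0,…,8 (a full window of length max(S) = 9), so the sequence is purely periodic with period 11.

11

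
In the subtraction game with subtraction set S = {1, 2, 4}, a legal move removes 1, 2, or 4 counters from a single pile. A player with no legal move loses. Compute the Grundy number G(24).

n :  0  1  2  3  4  5  6  7  8  9 10 11 12 13 14 15 16 17 18 19 20 21 22 23 24
G :  0  1  2  0  1  2  0  1  2  0  1  2  0  1  2  0  1  2  0  1  2  0  1  2  0

0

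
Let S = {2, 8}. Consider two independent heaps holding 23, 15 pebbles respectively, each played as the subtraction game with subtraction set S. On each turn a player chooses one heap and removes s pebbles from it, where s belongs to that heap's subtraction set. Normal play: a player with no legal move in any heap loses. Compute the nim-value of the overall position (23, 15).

All heaps use S = {2, 8}:
G(0) = 0
G(1) = mex{} = 0
G(2) = mex{0} = 1
G(3) = mex{0} = 1
G(4) = mex{1} = 0
G(5) = mex{1} = 0
G(6) = mex{0} = 1
G(7) = mex{0} = 1
G(8) = mex{1,0} = 2
G(9) = mex{1,0} = 2
G(10) = mex{2,1} = 0
G(11) = mex{2,1} = 0
G(12) = mex{0,0} = 1
G(13) = mex{0,0} = 1
G(14) = mex{1,1} = 0
G(15) = mex{1,1} = 0
G(16) = mex{0,2} = 1
G(17) = mex{0,2} = 1
G(18) = mex{1,0} = 2
G(19) = mex{1,0} = 2
G(20) = mex{2,1} = 0
G(21) = mex{2,1} = 0
G(22) = mex{0,0} = 1
G(23) = mex{0,0} = 1
Heap A: G(23) = 1.
Heap B: G(15) = 0.
Combined Grundy value = 1 ⊕ 0 = 1.

1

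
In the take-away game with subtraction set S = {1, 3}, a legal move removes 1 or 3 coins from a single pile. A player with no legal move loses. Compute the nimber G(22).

G(0) = 0
G(1) = mex{0} = 1
G(2) = mex{1} = 0
G(3) = mex{0,0} = 1
G(4) = mex{1,1} = 0
G(5) = mex{0,0} = 1
G(6) = mex{1,1} = 0
G(7) = mex{0,0} = 1
G(8) = mex{1,1} = 0
G(9) = mex{0,0} = 1
G(10) = mex{1,1} = 0
G(11) = mex{0,0} = 1
G(12) = mex{1,1} = 0
G(13) = mex{0,0} = 1
G(14) = mex{1,1} = 0
G(15) = mex{0,0} = 1
G(16) = mex{1,1} = 0
G(17) = mex{0,0} = 1
G(18) = mex{1,1} = 0
G(19) = mex{0,0} = 1
G(20) = mex{1,1} = 0
G(21) = mex{0,0} = 1
G(22) = mex{1,1} = 0

0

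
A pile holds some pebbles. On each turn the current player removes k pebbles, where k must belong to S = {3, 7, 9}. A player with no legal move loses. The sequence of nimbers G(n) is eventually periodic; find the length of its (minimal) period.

G(0) = 0
G(1) = mex{} = 0
G(2) = mex{} = 0
G(3) = mex{0} = 1
G(4) = mex{0} = 1
G(5) = mex{0} = 1
G(6) = mex{1} = 0
G(7) = mex{1,0} = 2
G(8) = mex{1,0} = 2
G(9) = mex{0,0,0} = 1
G(10) = mex{2,1,0} = 3
G(11) = mex{2,1,0} = 3
G(12) = mex{1,1,1} = 0
G(13) = mex{3,0,1} = 2
G(14) = mex{3,2,1} = 0
G(15) = mex{0,2,0} = 1
G(16) = mex{2,1,2} = 0
G(17) = mex{0,3,2} = 1
G(18) = mex{1,3,1} = 0
G(19) = mex{0,0,3} = 1
G(20) = mex{1,2,3} = 0
G(21) = mex{0,0,0} = 1
G(22) = mex{1,1,2} = 0
G(23) = mex{0,0,0} = 1
G(24) = mex{1,1,1} = 0
G(25) = mex{0,0,0} = 1
G(26) = mex{1,1,1} = 0
From n = 14 onward G(n+2) = G(n); since this holds over max(S) = 9 consecutive positions the period is 2 (pre-period 14).

2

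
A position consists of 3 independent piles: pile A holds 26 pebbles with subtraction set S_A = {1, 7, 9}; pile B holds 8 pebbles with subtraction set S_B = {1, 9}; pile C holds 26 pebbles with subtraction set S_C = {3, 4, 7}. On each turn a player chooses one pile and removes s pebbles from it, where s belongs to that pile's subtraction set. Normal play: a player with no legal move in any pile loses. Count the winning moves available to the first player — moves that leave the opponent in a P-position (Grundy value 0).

1

Pile A, S = {1, 7, 9}:
G(0) = 0
G(1) = mex{0} = 1
G(2) = mex{1} = 0
G(3) = mex{0} = 1
G(4) = mex{1} = 0
G(5) = mex{0} = 1
G(6) = mex{1} = 0
G(7) = mex{0,0} = 1
G(8) = mex{1,1} = 0
G(9) = mex{0,0,0} = 1
G(10) = mex{1,1,1} = 0
G(11) = mex{0,0,0} = 1
G(12) = mex{1,1,1} = 0
G(13) = mex{0,0,0} = 1
G(14) = mex{1,1,1} = 0
G(15) = mex{0,0,0} = 1
G(16) = mex{1,1,1} = 0
G(17) = mex{0,0,0} = 1
G(18) = mex{1,1,1} = 0
G(19) = mex{0,0,0} = 1
G(20) = mex{1,1,1} = 0
G(21) = mex{0,0,0} = 1
G(22) = mex{1,1,1} = 0
G(23) = mex{0,0,0} = 1
G(24) = mex{1,1,1} = 0
G(25) = mex{0,0,0} = 1
G(26) = mex{1,1,1} = 0
G_A(26) = 0.
Pile B, S = {1, 9}:
n : 0 1 2 3 4 5 6 7 8
G : 0 1 0 1 0 1 0 1 0
G_B(8) = 0.
Pile C, S = {3, 4, 7}:
G(0) = 0
G(1) = mex{} = 0
G(2) = mex{} = 0
G(3) = mex{0} = 1
G(4) = mex{0,0} = 1
G(5) = mex{0,0} = 1
G(6) = mex{1,0} = 2
G(7) = mex{1,1,0} = 2
G(8) = mex{1,1,0} = 2
G(9) = mex{2,1,0} = 3
G(10) = mex{2,2,1} = 0
G(11) = mex{2,2,1} = 0
G(12) = mex{3,2,1} = 0
G(13) = mex{0,3,2} = 1
G(14) = mex{0,0,2} = 1
G(15) = mex{0,0,2} = 1
G(16) = mex{1,0,3} = 2
G(17) = mex{1,1,0} = 2
G(18) = mex{1,1,0} = 2
G(19) = mex{2,1,0} = 3
G(20) = mex{2,2,1} = 0
G(21) = mex{2,2,1} = 0
G(22) = mex{3,2,1} = 0
G(23) = mex{0,3,2} = 1
G(24) = mex{0,0,2} = 1
G(25) = mex{0,0,2} = 1
G(26) = mex{1,0,3} = 2
G_C(26) = 2.
Combined Grundy value = 0 ⊕ 0 ⊕ 2 = 2.
A winning move leaves total XOR = 0, i.e. changes one component's Grundy value g to g ⊕ X where X is the current total.
Pile A: need g' = 0⊕2 = 2. Options: 26−1→G=1, 26−7→G=1, 26−9→G=1. Hits: 0.
Pile B: need g' = 0⊕2 = 2. Options: 8−1→G=1. Hits: 0.
Pile C: need g' = 2⊕2 = 0. Options: 26−3→G=1, 26−4→G=0, 26−7→G=3. Hits: 1.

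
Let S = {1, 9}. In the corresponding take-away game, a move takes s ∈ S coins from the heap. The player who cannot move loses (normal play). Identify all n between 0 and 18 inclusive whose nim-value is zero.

G(0) = 0
G(1) = mex{0} = 1
G(2) = mex{1} = 0
G(3) = mex{0} = 1
G(4) = mex{1} = 0
G(5) = mex{0} = 1
G(6) = mex{1} = 0
G(7) = mex{0} = 1
G(8) = mex{1} = 0
G(9) = mex{0,0} = 1
G(10) = mex{1,1} = 0
G(11) = mex{0,0} = 1
G(12) = mex{1,1} = 0
G(13) = mex{0,0} = 1
G(14) = mex{1,1} = 0
G(15) = mex{0,0} = 1
G(16) = mex{1,1} = 0
G(17) = mex{0,0} = 1
G(18) = mex{1,1} = 0
P-positions are exactly the n with G(n) = 0.

0, 2, 4, 6, 8, 10, 12, 14, 16, 18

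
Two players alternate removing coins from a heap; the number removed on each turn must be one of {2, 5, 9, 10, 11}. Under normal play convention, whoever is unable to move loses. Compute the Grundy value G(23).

1

G(0) = 0
G(1) = mex{} = 0
G(2) = mex{0} = 1
G(3) = mex{0} = 1
G(4) = mex{1} = 0
G(5) = mex{1,0} = 2
G(6) = mex{0,0} = 1
G(7) = mex{2,1} = 0
G(8) = mex{1,1} = 0
G(9) = mex{0,0,0} = 1
G(10) = mex{0,2,0,0} = 1
G(11) = mex{1,1,1,0,0} = 2
G(12) = mex{1,0,1,1,0} = 2
G(13) = mex{2,0,0,1,1} = 3
G(14) = mex{2,1,2,0,1} = 3
G(15) = mex{3,1,1,2,0} = 4
G(16) = mex{3,2,0,1,2} = 4
G(17) = mex{4,2,0,0,1} = 3
G(18) = mex{4,3,1,0,0} = 2
G(19) = mex{3,3,1,1,0} = 2
G(20) = mex{2,4,2,1,1} = 0
G(21) = mex{2,4,2,2,1} = 0
G(22) = mex{0,3,3,2,2} = 1
G(23) = mex{0,2,3,3,2} = 1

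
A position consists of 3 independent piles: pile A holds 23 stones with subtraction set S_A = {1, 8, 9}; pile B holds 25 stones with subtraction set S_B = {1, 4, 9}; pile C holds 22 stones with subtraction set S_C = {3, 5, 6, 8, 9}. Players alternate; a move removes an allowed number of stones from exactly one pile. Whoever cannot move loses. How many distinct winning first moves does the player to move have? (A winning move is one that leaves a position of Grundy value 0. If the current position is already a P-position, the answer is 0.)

Pile A, S = {1, 8, 9}:
G(0) = 0
G(1) = mex{0} = 1
G(2) = mex{1} = 0
G(3) = mex{0} = 1
G(4) = mex{1} = 0
G(5) = mex{0} = 1
G(6) = mex{1} = 0
G(7) = mex{0} = 1
G(8) = mex{1,0} = 2
G(9) = mex{2,1,0} = 3
G(10) = mex{3,0,1} = 2
G(11) = mex{2,1,0} = 3
G(12) = mex{3,0,1} = 2
G(13) = mex{2,1,0} = 3
G(14) = mex{3,0,1} = 2
G(15) = mex{2,1,0} = 3
G(16) = mex{3,2,1} = 0
G(17) = mex{0,3,2} = 1
G(18) = mex{1,2,3} = 0
G(19) = mex{0,3,2} = 1
G(20) = mex{1,2,3} = 0
G(21) = mex{0,3,2} = 1
G(22) = mex{1,2,3} = 0
G(23) = mex{0,3,2} = 1
G_A(23) = 1.
Pile B, S = {1, 4, 9}:
G(0) = 0
G(1) = mex{0} = 1
G(2) = mex{1} = 0
G(3) = mex{0} = 1
G(4) = mex{1,0} = 2
G(5) = mex{2,1} = 0
G(6) = mex{0,0} = 1
G(7) = mex{1,1} = 0
G(8) = mex{0,2} = 1
G(9) = mex{1,0,0} = 2
G(10) = mex{2,1,1} = 0
G(11) = mex{0,0,0} = 1
G(12) = mex{1,1,1} = 0
G(13) = mex{0,2,2} = 1
G(14) = mex{1,0,0} = 2
G(15) = mex{2,1,1} = 0
G(16) = mex{0,0,0} = 1
G(17) = mex{1,1,1} = 0
G(18) = mex{0,2,2} = 1
G(19) = mex{1,0,0} = 2
G(20) = mex{2,1,1} = 0
G(21) = mex{0,0,0} = 1
G(22) = mex{1,1,1} = 0
G(23) = mex{0,2,2} = 1
G(24) = mex{1,0,0} = 2
G(25) = mex{2,1,1} = 0
G_B(25) = 0.
Pile C, S = {3, 5, 6, 8, 9}:
G(0) = 0
G(1) = mex{} = 0
G(2) = mex{} = 0
G(3) = mex{0} = 1
G(4) = mex{0} = 1
G(5) = mex{0,0} = 1
G(6) = mex{1,0,0} = 2
G(7) = mex{1,0,0} = 2
G(8) = mex{1,1,0,0} = 2
G(9) = mex{2,1,1,0,0} = 3
G(10) = mex{2,1,1,0,0} = 3
G(11) = mex{2,2,1,1,0} = 3
G(12) = mex{3,2,2,1,1} = 0
G(13) = mex{3,2,2,1,1} = 0
G(14) = mex{3,3,2,2,1} = 0
G(15) = mex{0,3,3,2,2} = 1
G(16) = mex{0,3,3,2,2} = 1
G(17) = mex{0,0,3,3,2} = 1
G(18) = mex{1,0,0,3,3} = 2
G(19) = mex{1,0,0,3,3} = 2
G(20) = mex{1,1,0,0,3} = 2
G(21) = mex{2,1,1,0,0} = 3
G(22) = mex{2,1,1,0,0} = 3
G_C(22) = 3.
Combined Grundy value = 1 ⊕ 0 ⊕ 3 = 2.
A winning move leaves total XOR = 0, i.e. changes one component's Grundy value g to g ⊕ X where X is the current total.
Pile A: need g' = 1⊕2 = 3. Options: 23−1→G=0, 23−8→G=3, 23−9→G=2. Hits: 1.
Pile B: need g' = 0⊕2 = 2. Options: 25−1→G=2, 25−4→G=1, 25−9→G=1. Hits: 1.
Pile C: need g' = 3⊕2 = 1. Options: 22−3→G=2, 22−5→G=1, 22−6→G=1, 22−8→G=0, 22−9→G=0. Hits: 2.

4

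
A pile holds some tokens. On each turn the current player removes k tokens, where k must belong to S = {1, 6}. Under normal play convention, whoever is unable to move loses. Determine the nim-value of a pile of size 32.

0

G(0) = 0
G(1) = mex{0} = 1
G(2) = mex{1} = 0
G(3) = mex{0} = 1
G(4) = mex{1} = 0
G(5) = mex{0} = 1
G(6) = mex{1,0} = 2
G(7) = mex{2,1} = 0
G(8) = mex{0,0} = 1
G(9) = mex{1,1} = 0
G(10) = mex{0,0} = 1
G(11) = mex{1,1} = 0
G(12) = mex{0,2} = 1
G(13) = mex{1,0} = 2
G(14) = mex{2,1} = 0
G(15) = mex{0,0} = 1
G(16) = mex{1,1} = 0
G(17) = mex{0,0} = 1
G(18) = mex{1,1} = 0
G(19) = mex{0,2} = 1
G(20) = mex{1,0} = 2
G(21) = mex{2,1} = 0
G(22) = mex{0,0} = 1
G(23) = mex{1,1} = 0
G(24) = mex{0,0} = 1
G(25) = mex{1,1} = 0
G(26) = mex{0,2} = 1
G(27) = mex{1,0} = 2
G(28) = mex{2,1} = 0
G(29) = mex{0,0} = 1
G(30) = mex{1,1} = 0
G(31) = mex{0,0} = 1
G(32) = mex{1,1} = 0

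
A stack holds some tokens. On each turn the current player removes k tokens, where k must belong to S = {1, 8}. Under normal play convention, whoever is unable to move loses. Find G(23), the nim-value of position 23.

1

G(0) = 0
G(1) = mex{0} = 1
G(2) = mex{1} = 0
G(3) = mex{0} = 1
G(4) = mex{1} = 0
G(5) = mex{0} = 1
G(6) = mex{1} = 0
G(7) = mex{0} = 1
G(8) = mex{1,0} = 2
G(9) = mex{2,1} = 0
G(10) = mex{0,0} = 1
G(11) = mex{1,1} = 0
G(12) = mex{0,0} = 1
G(13) = mex{1,1} = 0
G(14) = mex{0,0} = 1
G(15) = mex{1,1} = 0
G(16) = mex{0,2} = 1
G(17) = mex{1,0} = 2
G(18) = mex{2,1} = 0
G(19) = mex{0,0} = 1
G(20) = mex{1,1} = 0
G(21) = mex{0,0} = 1
G(22) = mex{1,1} = 0
G(23) = mex{0,0} = 1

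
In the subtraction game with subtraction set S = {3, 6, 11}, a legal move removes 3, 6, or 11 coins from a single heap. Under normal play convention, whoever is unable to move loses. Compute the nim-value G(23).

G(0) = 0
G(1) = mex{} = 0
G(2) = mex{} = 0
G(3) = mex{0} = 1
G(4) = mex{0} = 1
G(5) = mex{0} = 1
G(6) = mex{1,0} = 2
G(7) = mex{1,0} = 2
G(8) = mex{1,0} = 2
G(9) = mex{2,1} = 0
G(10) = mex{2,1} = 0
G(11) = mex{2,1,0} = 3
G(12) = mex{0,2,0} = 1
G(13) = mex{0,2,0} = 1
G(14) = mex{3,2,1} = 0
G(15) = mex{1,0,1} = 2
G(16) = mex{1,0,1} = 2
G(17) = mex{0,3,2} = 1
G(18) = mex{2,1,2} = 0
G(19) = mex{2,1,2} = 0
G(20) = mex{1,0,0} = 2
G(21) = mex{0,2,0} = 1
G(22) = mex{0,2,3} = 1
G(23) = mex{2,1,1} = 0

0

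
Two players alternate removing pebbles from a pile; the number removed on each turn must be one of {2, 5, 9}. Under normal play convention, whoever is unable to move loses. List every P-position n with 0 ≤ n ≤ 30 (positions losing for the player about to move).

0, 1, 4, 7, 8, 11, 14, 15, 18, 21, 22, 25, 28, 29

n :  0  1  2  3  4  5  6  7  8  9 10 11 12 13 14 15 16 17 18 19 20 21 22 23 24 25 26 27 28 29 30
G :  0  0  1  1  0  2  1  0  0  1  1  0  2  1  0  0  1  1  0  2  1  0  0  1  1  0  2  1  0  0  1
P-positions are exactly the n with G(n) = 0.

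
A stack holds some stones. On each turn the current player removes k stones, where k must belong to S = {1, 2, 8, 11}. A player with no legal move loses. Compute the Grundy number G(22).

1

n :  0  1  2  3  4  5  6  7  8  9 10 11 12 13 14 15 16 17 18 19 20 21 22
G :  0  1  2  0  1  2  0  1  2  0  1  2  0  1  2  0  1  2  0  1  2  0  1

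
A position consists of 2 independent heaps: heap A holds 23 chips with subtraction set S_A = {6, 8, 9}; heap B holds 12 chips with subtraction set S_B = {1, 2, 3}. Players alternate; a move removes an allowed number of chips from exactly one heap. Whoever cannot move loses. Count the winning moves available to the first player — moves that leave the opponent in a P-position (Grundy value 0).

3

Heap A, S = {6, 8, 9}:
G(0) = 0
G(1) = mex{} = 0
G(2) = mex{} = 0
G(3) = mex{} = 0
G(4) = mex{} = 0
G(5) = mex{} = 0
G(6) = mex{0} = 1
G(7) = mex{0} = 1
G(8) = mex{0,0} = 1
G(9) = mex{0,0,0} = 1
G(10) = mex{0,0,0} = 1
G(11) = mex{0,0,0} = 1
G(12) = mex{1,0,0} = 2
G(13) = mex{1,0,0} = 2
G(14) = mex{1,1,0} = 2
G(15) = mex{1,1,1} = 0
G(16) = mex{1,1,1} = 0
G(17) = mex{1,1,1} = 0
G(18) = mex{2,1,1} = 0
G(19) = mex{2,1,1} = 0
G(20) = mex{2,2,1} = 0
G(21) = mex{0,2,2} = 1
G(22) = mex{0,2,2} = 1
G(23) = mex{0,0,2} = 1
G_A(23) = 1.
Heap B, S = {1, 2, 3}:
n :  0  1  2  3  4  5  6  7  8  9 10 11 12
G :  0  1  2  3  0  1  2  3  0  1  2  3  0
G_B(12) = 0.
Combined Grundy value = 1 ⊕ 0 = 1.
A winning move leaves total XOR = 0, i.e. changes one component's Grundy value g to g ⊕ X where X is the current total.
Heap A: need g' = 1⊕1 = 0. Options: 23−6→G=0, 23−8→G=0, 23−9→G=2. Hits: 2.
Heap B: need g' = 0⊕1 = 1. Options: 12−1→G=3, 12−2→G=2, 12−3→G=1. Hits: 1.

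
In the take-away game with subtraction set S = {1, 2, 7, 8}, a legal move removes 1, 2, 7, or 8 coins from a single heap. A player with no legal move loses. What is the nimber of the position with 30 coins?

G(0) = 0
G(1) = mex{0} = 1
G(2) = mex{1,0} = 2
G(3) = mex{2,1} = 0
G(4) = mex{0,2} = 1
G(5) = mex{1,0} = 2
G(6) = mex{2,1} = 0
G(7) = mex{0,2,0} = 1
G(8) = mex{1,0,1,0} = 2
G(9) = mex{2,1,2,1} = 0
G(10) = mex{0,2,0,2} = 1
G(11) = mex{1,0,1,0} = 2
G(12) = mex{2,1,2,1} = 0
G(13) = mex{0,2,0,2} = 1
G(14) = mex{1,0,1,0} = 2
G(15) = mex{2,1,2,1} = 0
G(16) = mex{0,2,0,2} = 1
G(17) = mex{1,0,1,0} = 2
G(18) = mex{2,1,2,1} = 0
G(19) = mex{0,2,0,2} = 1
G(20) = mex{1,0,1,0} = 2
G(21) = mex{2,1,2,1} = 0
G(22) = mex{0,2,0,2} = 1
G(23) = mex{1,0,1,0} = 2
G(24) = mex{2,1,2,1} = 0
G(25) = mex{0,2,0,2} = 1
G(26) = mex{1,0,1,0} = 2
G(27) = mex{2,1,2,1} = 0
G(28) = mex{0,2,0,2} = 1
G(29) = mex{1,0,1,0} = 2
G(30) = mex{2,1,2,1} = 0

0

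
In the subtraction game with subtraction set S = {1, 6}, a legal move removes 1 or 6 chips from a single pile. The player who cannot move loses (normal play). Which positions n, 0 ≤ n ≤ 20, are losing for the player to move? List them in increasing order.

0, 2, 4, 7, 9, 11, 14, 16, 18

n :  0  1  2  3  4  5  6  7  8  9 10 11 12 13 14 15 16 17 18 19 20
G :  0  1  0  1  0  1  2  0  1  0  1  0  1  2  0  1  0  1  0  1  2
P-positions are exactly the n with G(n) = 0.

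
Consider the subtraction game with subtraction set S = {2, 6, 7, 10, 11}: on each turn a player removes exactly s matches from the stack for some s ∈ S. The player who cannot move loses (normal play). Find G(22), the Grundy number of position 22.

n :  0  1  2  3  4  5  6  7  8  9 10 11 12 13 14 15 16 17 18 19 20 21 22
G :  0  0  1  1  0  0  1  1  2  0  3  1  2  0  3  1  2  0  0  1  1  0  0

0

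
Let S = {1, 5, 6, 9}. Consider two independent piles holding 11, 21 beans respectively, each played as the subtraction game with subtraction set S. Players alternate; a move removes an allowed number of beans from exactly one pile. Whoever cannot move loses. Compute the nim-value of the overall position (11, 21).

All piles use S = {1, 5, 6, 9}:
n :  0  1  2  3  4  5  6  7  8  9 10 11 12 13 14 15 16 17 18 19 20 21
G :  0  1  0  1  0  1  2  3  2  3  2  3  0  1  0  1  0  1  2  3  2  3
Pile A: G(11) = 3.
Pile B: G(21) = 3.
Combined Grundy value = 3 ⊕ 3 = 0.

0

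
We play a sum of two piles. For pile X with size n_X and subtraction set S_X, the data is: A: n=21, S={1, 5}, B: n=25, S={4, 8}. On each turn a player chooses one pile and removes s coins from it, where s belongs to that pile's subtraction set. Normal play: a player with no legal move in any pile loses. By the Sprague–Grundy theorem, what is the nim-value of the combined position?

1

Pile A, S = {1, 5}:
n :  0  1  2  3  4  5  6  7  8  9 10 11 12 13 14 15 16 17 18 19 20 21
G :  0  1  0  1  0  1  0  1  0  1  0  1  0  1  0  1  0  1  0  1  0  1
G_A(21) = 1.
Pile B, S = {4, 8}:
G(0) = 0
G(1) = mex{} = 0
G(2) = mex{} = 0
G(3) = mex{} = 0
G(4) = mex{0} = 1
G(5) = mex{0} = 1
G(6) = mex{0} = 1
G(7) = mex{0} = 1
G(8) = mex{1,0} = 2
G(9) = mex{1,0} = 2
G(10) = mex{1,0} = 2
G(11) = mex{1,0} = 2
G(12) = mex{2,1} = 0
G(13) = mex{2,1} = 0
G(14) = mex{2,1} = 0
G(15) = mex{2,1} = 0
G(16) = mex{0,2} = 1
G(17) = mex{0,2} = 1
G(18) = mex{0,2} = 1
G(19) = mex{0,2} = 1
G(20) = mex{1,0} = 2
G(21) = mex{1,0} = 2
G(22) = mex{1,0} = 2
G(23) = mex{1,0} = 2
G(24) = mex{2,1} = 0
G(25) = mex{2,1} = 0
G_B(25) = 0.
Combined Grundy value = 1 ⊕ 0 = 1.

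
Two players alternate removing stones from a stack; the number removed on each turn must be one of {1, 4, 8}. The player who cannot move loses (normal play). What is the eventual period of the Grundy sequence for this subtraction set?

G(0) = 0
G(1) = mex{0} = 1
G(2) = mex{1} = 0
G(3) = mex{0} = 1
G(4) = mex{1,0} = 2
G(5) = mex{2,1} = 0
G(6) = mex{0,0} = 1
G(7) = mex{1,1} = 0
G(8) = mex{0,2,0} = 1
G(9) = mex{1,0,1} = 2
G(10) = mex{2,1,0} = 3
G(11) = mex{3,0,1} = 2
G(12) = mex{2,1,2} = 0
G(13) = mex{0,2,0} = 1
G(14) = mex{1,3,1} = 0
G(15) = mex{0,2,0} = 1
G(16) = mex{1,0,1} = 2
G(17) = mex{2,1,2} = 0
G(18) = mex{0,0,3} = 1
G(19) = mex{1,1,2} = 0
G(20) = mex{0,2,0} = 1
G(21) = mex{1,0,1} = 2
G(22) = mex{2,1,0} = 3
G(23) = mex{3,0,1} = 2
G(24) = mex{2,1,2} = 0
G(25) = mex{0,2,0} = 1
G(n+12) = G(n) holds for n = 0,…,7 (a full window of length max(S) = 8), so the sequence is purely periodic with period 12.

12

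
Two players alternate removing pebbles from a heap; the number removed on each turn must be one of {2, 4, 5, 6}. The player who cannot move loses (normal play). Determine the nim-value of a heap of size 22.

3

G(0) = 0
G(1) = mex{} = 0
G(2) = mex{0} = 1
G(3) = mex{0} = 1
G(4) = mex{1,0} = 2
G(5) = mex{1,0,0} = 2
G(6) = mex{2,1,0,0} = 3
G(7) = mex{2,1,1,0} = 3
G(8) = mex{3,2,1,1} = 0
G(9) = mex{3,2,2,1} = 0
G(10) = mex{0,3,2,2} = 1
G(11) = mex{0,3,3,2} = 1
G(12) = mex{1,0,3,3} = 2
G(13) = mex{1,0,0,3} = 2
G(14) = mex{2,1,0,0} = 3
G(15) = mex{2,1,1,0} = 3
G(16) = mex{3,2,1,1} = 0
G(17) = mex{3,2,2,1} = 0
G(18) = mex{0,3,2,2} = 1
G(19) = mex{0,3,3,2} = 1
G(20) = mex{1,0,3,3} = 2
G(21) = mex{1,0,0,3} = 2
G(22) = mex{2,1,0,0} = 3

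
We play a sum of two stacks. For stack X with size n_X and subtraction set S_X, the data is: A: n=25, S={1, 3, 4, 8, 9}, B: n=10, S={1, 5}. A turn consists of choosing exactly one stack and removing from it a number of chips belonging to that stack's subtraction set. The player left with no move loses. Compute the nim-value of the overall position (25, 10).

1

Stack A, S = {1, 3, 4, 8, 9}:
G(0) = 0
G(1) = mex{0} = 1
G(2) = mex{1} = 0
G(3) = mex{0,0} = 1
G(4) = mex{1,1,0} = 2
G(5) = mex{2,0,1} = 3
G(6) = mex{3,1,0} = 2
G(7) = mex{2,2,1} = 0
G(8) = mex{0,3,2,0} = 1
G(9) = mex{1,2,3,1,0} = 4
G(10) = mex{4,0,2,0,1} = 3
G(11) = mex{3,1,0,1,0} = 2
G(12) = mex{2,4,1,2,1} = 0
G(13) = mex{0,3,4,3,2} = 1
G(14) = mex{1,2,3,2,3} = 0
G(15) = mex{0,0,2,0,2} = 1
G(16) = mex{1,1,0,1,0} = 2
G(17) = mex{2,0,1,4,1} = 3
G(18) = mex{3,1,0,3,4} = 2
G(19) = mex{2,2,1,2,3} = 0
G(20) = mex{0,3,2,0,2} = 1
G(21) = mex{1,2,3,1,0} = 4
G(22) = mex{4,0,2,0,1} = 3
G(23) = mex{3,1,0,1,0} = 2
G(24) = mex{2,4,1,2,1} = 0
G(25) = mex{0,3,4,3,2} = 1
G_A(25) = 1.
Stack B, S = {1, 5}:
G(0) = 0
G(1) = mex{0} = 1
G(2) = mex{1} = 0
G(3) = mex{0} = 1
G(4) = mex{1} = 0
G(5) = mex{0,0} = 1
G(6) = mex{1,1} = 0
G(7) = mex{0,0} = 1
G(8) = mex{1,1} = 0
G(9) = mex{0,0} = 1
G(10) = mex{1,1} = 0
G_B(10) = 0.
Combined Grundy value = 1 ⊕ 0 = 1.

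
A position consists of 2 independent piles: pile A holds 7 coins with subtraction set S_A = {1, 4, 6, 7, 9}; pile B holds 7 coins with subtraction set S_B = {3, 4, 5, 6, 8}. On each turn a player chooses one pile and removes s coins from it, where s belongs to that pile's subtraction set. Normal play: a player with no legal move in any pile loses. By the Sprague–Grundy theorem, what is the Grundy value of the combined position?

0

Pile A, S = {1, 4, 6, 7, 9}:
n : 0 1 2 3 4 5 6 7
G : 0 1 0 1 2 0 1 2
G_A(7) = 2.
Pile B, S = {3, 4, 5, 6, 8}:
G(0) = 0
G(1) = mex{} = 0
G(2) = mex{} = 0
G(3) = mex{0} = 1
G(4) = mex{0,0} = 1
G(5) = mex{0,0,0} = 1
G(6) = mex{1,0,0,0} = 2
G(7) = mex{1,1,0,0} = 2
G_B(7) = 2.
Combined Grundy value = 2 ⊕ 2 = 0.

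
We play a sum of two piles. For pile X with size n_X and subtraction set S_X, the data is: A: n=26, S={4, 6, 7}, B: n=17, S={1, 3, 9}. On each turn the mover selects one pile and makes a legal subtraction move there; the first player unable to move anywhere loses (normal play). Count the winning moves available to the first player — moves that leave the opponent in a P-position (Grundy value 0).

0

Pile A, S = {4, 6, 7}:
n :  0  1  2  3  4  5  6  7  8  9 10 11 12 13 14 15 16 17 18 19 20 21 22 23 24 25 26
G :  0  0  0  0  1  1  1  1  2  2  2  0  0  0  0  1  1  1  1  2  2  2  0  0  0  0  1
G_A(26) = 1.
Pile B, S = {1, 3, 9}:
n :  0  1  2  3  4  5  6  7  8  9 10 11 12 13 14 15 16 17
G :  0  1  0  1  0  1  0  1  0  1  0  1  0  1  0  1  0  1
G_B(17) = 1.
Combined Grundy value = 1 ⊕ 1 = 0.
A winning move leaves total XOR = 0, i.e. changes one component's Grundy value g to g ⊕ X where X is the current total.
Pile A: target g' = 1⊕0 = 1, but every legal move changes the Grundy value (mex property), so 0 moves.
Pile B: target g' = 1⊕0 = 1, but every legal move changes the Grundy value (mex property), so 0 moves.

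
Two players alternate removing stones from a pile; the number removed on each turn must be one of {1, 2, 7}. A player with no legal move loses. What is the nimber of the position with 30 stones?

n :  0  1  2  3  4  5  6  7  8  9 10 11 12 13 14 15 16 17 18 19 20 21 22 23 24 25 26 27 28 29 30
G :  0  1  2  0  1  2  0  1  2  0  1  2  0  1  2  0  1  2  0  1  2  0  1  2  0  1  2  0  1  2  0

0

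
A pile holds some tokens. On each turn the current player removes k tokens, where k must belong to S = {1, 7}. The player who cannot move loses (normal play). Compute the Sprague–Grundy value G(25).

1

n :  0  1  2  3  4  5  6  7  8  9 10 11 12 13 14 15 16 17 18 19 20 21 22 23 24 25
G :  0  1  0  1  0  1  0  1  0  1  0  1  0  1  0  1  0  1  0  1  0  1  0  1  0  1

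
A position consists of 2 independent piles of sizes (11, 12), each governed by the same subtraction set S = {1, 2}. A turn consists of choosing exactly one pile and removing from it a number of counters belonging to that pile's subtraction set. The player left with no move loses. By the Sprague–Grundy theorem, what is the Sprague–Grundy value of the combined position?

All piles use S = {1, 2}:
n :  0  1  2  3  4  5  6  7  8  9 10 11 12
G :  0  1  2  0  1  2  0  1  2  0  1  2  0
Pile A: G(11) = 2.
Pile B: G(12) = 0.
Combined Grundy value = 2 ⊕ 0 = 2.

2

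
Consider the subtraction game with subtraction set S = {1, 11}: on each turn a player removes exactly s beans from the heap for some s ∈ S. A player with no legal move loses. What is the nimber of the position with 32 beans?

n :  0  1  2  3  4  5  6  7  8  9 10 11 12 13 14 15 16 17 18 19 20 21 22 23 24 25 26 27 28 29 30 31 32
G :  0  1  0  1  0  1  0  1  0  1  0  1  0  1  0  1  0  1  0  1  0  1  0  1  0  1  0  1  0  1  0  1  0

0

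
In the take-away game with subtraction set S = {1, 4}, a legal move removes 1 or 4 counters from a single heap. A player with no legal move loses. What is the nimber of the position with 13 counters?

1

n :  0  1  2  3  4  5  6  7  8  9 10 11 12 13
G :  0  1  0  1  2  0  1  0  1  2  0  1  0  1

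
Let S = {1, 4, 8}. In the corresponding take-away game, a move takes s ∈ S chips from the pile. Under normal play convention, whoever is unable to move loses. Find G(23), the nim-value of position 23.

2

n :  0  1  2  3  4  5  6  7  8  9 10 11 12 13 14 15 16 17 18 19 20 21 22 23
G :  0  1  0  1  2  0  1  0  1  2  3  2  0  1  0  1  2  0  1  0  1  2  3  2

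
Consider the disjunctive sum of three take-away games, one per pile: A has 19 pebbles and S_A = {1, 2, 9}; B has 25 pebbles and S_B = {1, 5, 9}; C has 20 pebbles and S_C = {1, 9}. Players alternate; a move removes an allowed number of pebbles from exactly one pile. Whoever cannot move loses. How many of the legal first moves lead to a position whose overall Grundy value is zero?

Pile A, S = {1, 2, 9}:
G(0) = 0
G(1) = mex{0} = 1
G(2) = mex{1,0} = 2
G(3) = mex{2,1} = 0
G(4) = mex{0,2} = 1
G(5) = mex{1,0} = 2
G(6) = mex{2,1} = 0
G(7) = mex{0,2} = 1
G(8) = mex{1,0} = 2
G(9) = mex{2,1,0} = 3
G(10) = mex{3,2,1} = 0
G(11) = mex{0,3,2} = 1
G(12) = mex{1,0,0} = 2
G(13) = mex{2,1,1} = 0
G(14) = mex{0,2,2} = 1
G(15) = mex{1,0,0} = 2
G(16) = mex{2,1,1} = 0
G(17) = mex{0,2,2} = 1
G(18) = mex{1,0,3} = 2
G(19) = mex{2,1,0} = 3
G_A(19) = 3.
Pile B, S = {1, 5, 9}:
n :  0  1  2  3  4  5  6  7  8  9 10 11 12 13 14 15 16 17 18 19 20 21 22 23 24 25
G :  0  1  0  1  0  1  0  1  0  1  0  1  0  1  0  1  0  1  0  1  0  1  0  1  0  1
G_B(25) = 1.
Pile C, S = {1, 9}:
G(0) = 0
G(1) = mex{0} = 1
G(2) = mex{1} = 0
G(3) = mex{0} = 1
G(4) = mex{1} = 0
G(5) = mex{0} = 1
G(6) = mex{1} = 0
G(7) = mex{0} = 1
G(8) = mex{1} = 0
G(9) = mex{0,0} = 1
G(10) = mex{1,1} = 0
G(11) = mex{0,0} = 1
G(12) = mex{1,1} = 0
G(13) = mex{0,0} = 1
G(14) = mex{1,1} = 0
G(15) = mex{0,0} = 1
G(16) = mex{1,1} = 0
G(17) = mex{0,0} = 1
G(18) = mex{1,1} = 0
G(19) = mex{0,0} = 1
G(20) = mex{1,1} = 0
G_C(20) = 0.
Combined Grundy value = 3 ⊕ 1 ⊕ 0 = 2.
A winning move leaves total XOR = 0, i.e. changes one component's Grundy value g to g ⊕ X where X is the current total.
Pile A: need g' = 3⊕2 = 1. Options: 19−1→G=2, 19−2→G=1, 19−9→G=0. Hits: 1.
Pile B: need g' = 1⊕2 = 3. Options: 25−1→G=0, 25−5→G=0, 25−9→G=0. Hits: 0.
Pile C: need g' = 0⊕2 = 2. Options: 20−1→G=1, 20−9→G=1. Hits: 0.

1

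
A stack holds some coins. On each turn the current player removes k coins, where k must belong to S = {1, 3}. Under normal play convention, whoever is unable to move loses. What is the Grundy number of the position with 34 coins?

0

G(0) = 0
G(1) = mex{0} = 1
G(2) = mex{1} = 0
G(3) = mex{0,0} = 1
G(4) = mex{1,1} = 0
G(5) = mex{0,0} = 1
G(6) = mex{1,1} = 0
G(7) = mex{0,0} = 1
G(8) = mex{1,1} = 0
G(9) = mex{0,0} = 1
G(10) = mex{1,1} = 0
G(11) = mex{0,0} = 1
G(12) = mex{1,1} = 0
G(13) = mex{0,0} = 1
G(14) = mex{1,1} = 0
G(15) = mex{0,0} = 1
G(16) = mex{1,1} = 0
G(17) = mex{0,0} = 1
G(18) = mex{1,1} = 0
G(19) = mex{0,0} = 1
G(20) = mex{1,1} = 0
G(21) = mex{0,0} = 1
G(22) = mex{1,1} = 0
G(23) = mex{0,0} = 1
G(24) = mex{1,1} = 0
G(25) = mex{0,0} = 1
G(26) = mex{1,1} = 0
G(27) = mex{0,0} = 1
G(28) = mex{1,1} = 0
G(29) = mex{0,0} = 1
G(30) = mex{1,1} = 0
G(31) = mex{0,0} = 1
G(32) = mex{1,1} = 0
G(33) = mex{0,0} = 1
G(34) = mex{1,1} = 0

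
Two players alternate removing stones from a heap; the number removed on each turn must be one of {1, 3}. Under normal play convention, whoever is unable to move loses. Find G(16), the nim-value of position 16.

G(0) = 0
G(1) = mex{0} = 1
G(2) = mex{1} = 0
G(3) = mex{0,0} = 1
G(4) = mex{1,1} = 0
G(5) = mex{0,0} = 1
G(6) = mex{1,1} = 0
G(7) = mex{0,0} = 1
G(8) = mex{1,1} = 0
G(9) = mex{0,0} = 1
G(10) = mex{1,1} = 0
G(11) = mex{0,0} = 1
G(12) = mex{1,1} = 0
G(13) = mex{0,0} = 1
G(14) = mex{1,1} = 0
G(15) = mex{0,0} = 1
G(16) = mex{1,1} = 0

0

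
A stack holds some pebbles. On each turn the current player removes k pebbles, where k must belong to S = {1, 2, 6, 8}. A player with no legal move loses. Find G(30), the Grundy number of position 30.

2

n :  0  1  2  3  4  5  6  7  8  9 10 11 12 13 14 15 16 17 18 19 20 21 22 23 24 25 26 27 28 29 30
G :  0  1  2  0  1  2  3  0  1  2  0  1  2  3  0  1  2  0  1  2  3  0  1  2  0  1  2  3  0  1  2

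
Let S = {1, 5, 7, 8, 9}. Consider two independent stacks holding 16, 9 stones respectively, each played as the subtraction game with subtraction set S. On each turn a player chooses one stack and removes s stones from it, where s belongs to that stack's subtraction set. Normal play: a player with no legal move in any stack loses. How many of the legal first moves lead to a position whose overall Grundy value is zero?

6

All stacks use S = {1, 5, 7, 8, 9}:
G(0) = 0
G(1) = mex{0} = 1
G(2) = mex{1} = 0
G(3) = mex{0} = 1
G(4) = mex{1} = 0
G(5) = mex{0,0} = 1
G(6) = mex{1,1} = 0
G(7) = mex{0,0,0} = 1
G(8) = mex{1,1,1,0} = 2
G(9) = mex{2,0,0,1,0} = 3
G(10) = mex{3,1,1,0,1} = 2
G(11) = mex{2,0,0,1,0} = 3
G(12) = mex{3,1,1,0,1} = 2
G(13) = mex{2,2,0,1,0} = 3
G(14) = mex{3,3,1,0,1} = 2
G(15) = mex{2,2,2,1,0} = 3
G(16) = mex{3,3,3,2,1} = 0
Stack A: G(16) = 0.
Stack B: G(9) = 3.
Combined Grundy value = 0 ⊕ 3 = 3.
A winning move leaves total XOR = 0, i.e. changes one component's Grundy value g to g ⊕ X where X is the current total.
Stack A: need g' = 0⊕3 = 3. Options: 16−1→G=3, 16−5→G=3, 16−7→G=3, 16−8→G=2, 16−9→G=1. Hits: 3.
Stack B: need g' = 3⊕3 = 0. Options: 9−1→G=2, 9−5→G=0, 9−7→G=0, 9−8→G=1, 9−9→G=0. Hits: 3.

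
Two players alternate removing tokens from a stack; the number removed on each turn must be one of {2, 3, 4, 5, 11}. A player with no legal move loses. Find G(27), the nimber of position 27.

3

n :  0  1  2  3  4  5  6  7  8  9 10 11 12 13 14 15 16 17 18 19 20 21 22 23 24 25 26 27
G :  0  0  1  1  2  2  3  0  0  1  1  2  2  3  0  0  1  1  2  2  3  0  0  1  1  2  2  3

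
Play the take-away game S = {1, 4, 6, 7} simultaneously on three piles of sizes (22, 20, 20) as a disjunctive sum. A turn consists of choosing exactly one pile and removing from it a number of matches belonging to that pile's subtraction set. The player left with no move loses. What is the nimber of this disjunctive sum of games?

2

All piles use S = {1, 4, 6, 7}:
n :  0  1  2  3  4  5  6  7  8  9 10 11 12 13 14 15 16 17 18 19 20 21 22
G :  0  1  0  1  2  0  1  2  3  2  0  1  2  0  1  0  1  2  0  1  2  3  2
Pile A: G(22) = 2.
Pile B: G(20) = 2.
Pile C: G(20) = 2.
Combined Grundy value = 2 ⊕ 2 ⊕ 2 = 2.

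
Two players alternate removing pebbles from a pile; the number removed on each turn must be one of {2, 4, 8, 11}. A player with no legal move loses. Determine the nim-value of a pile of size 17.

2

n :  0  1  2  3  4  5  6  7  8  9 10 11 12 13 14 15 16 17
G :  0  0  1  1  2  2  0  0  1  1  2  2  3  0  4  1  0  2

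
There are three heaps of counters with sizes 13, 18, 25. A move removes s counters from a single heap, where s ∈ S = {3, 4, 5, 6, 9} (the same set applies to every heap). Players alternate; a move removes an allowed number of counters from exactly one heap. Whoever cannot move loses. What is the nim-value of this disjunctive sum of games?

All heaps use S = {3, 4, 5, 6, 9}:
n :  0  1  2  3  4  5  6  7  8  9 10 11 12 13 14 15 16 17 18 19 20 21 22 23 24 25
G :  0  0  0  1  1  1  2  2  2  3  3  3  0  0  0  1  1  1  2  2  2  3  3  3  0  0
Heap A: G(13) = 0.
Heap B: G(18) = 2.
Heap C: G(25) = 0.
Combined Grundy value = 0 ⊕ 2 ⊕ 0 = 2.

2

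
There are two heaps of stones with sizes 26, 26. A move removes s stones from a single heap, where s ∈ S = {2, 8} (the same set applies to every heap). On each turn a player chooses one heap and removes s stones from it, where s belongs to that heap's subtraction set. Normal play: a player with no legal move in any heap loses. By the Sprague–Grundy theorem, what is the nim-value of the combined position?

0

All heaps use S = {2, 8}:
G(0) = 0
G(1) = mex{} = 0
G(2) = mex{0} = 1
G(3) = mex{0} = 1
G(4) = mex{1} = 0
G(5) = mex{1} = 0
G(6) = mex{0} = 1
G(7) = mex{0} = 1
G(8) = mex{1,0} = 2
G(9) = mex{1,0} = 2
G(10) = mex{2,1} = 0
G(11) = mex{2,1} = 0
G(12) = mex{0,0} = 1
G(13) = mex{0,0} = 1
G(14) = mex{1,1} = 0
G(15) = mex{1,1} = 0
G(16) = mex{0,2} = 1
G(17) = mex{0,2} = 1
G(18) = mex{1,0} = 2
G(19) = mex{1,0} = 2
G(20) = mex{2,1} = 0
G(21) = mex{2,1} = 0
G(22) = mex{0,0} = 1
G(23) = mex{0,0} = 1
G(24) = mex{1,1} = 0
G(25) = mex{1,1} = 0
G(26) = mex{0,2} = 1
Heap A: G(26) = 1.
Heap B: G(26) = 1.
Combined Grundy value = 1 ⊕ 1 = 0.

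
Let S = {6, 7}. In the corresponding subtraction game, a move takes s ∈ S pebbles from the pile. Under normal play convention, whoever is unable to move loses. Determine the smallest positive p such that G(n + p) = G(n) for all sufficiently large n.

13

G(0) = 0
G(1) = mex{} = 0
G(2) = mex{} = 0
G(3) = mex{} = 0
G(4) = mex{} = 0
G(5) = mex{} = 0
G(6) = mex{0} = 1
G(7) = mex{0,0} = 1
G(8) = mex{0,0} = 1
G(9) = mex{0,0} = 1
G(10) = mex{0,0} = 1
G(11) = mex{0,0} = 1
G(12) = mex{1,0} = 2
G(13) = mex{1,1} = 0
G(14) = mex{1,1} = 0
G(15) = mex{1,1} = 0
G(16) = mex{1,1} = 0
G(17) = mex{1,1} = 0
G(18) = mex{2,1} = 0
G(19) = mex{0,2} = 1
G(20) = mex{0,0} = 1
G(21) = mex{0,0} = 1
G(22) = mex{0,0} = 1
G(23) = mex{0,0} = 1
G(24) = mex{0,0} = 1
G(25) = mex{1,0} = 2
G(26) = mex{1,1} = 0
G(27) = mex{1,1} = 0
G(n+13) = G(n) holds for n = 0,…,6 (a full window of length max(S) = 7), so the sequence is purely periodic with period 13.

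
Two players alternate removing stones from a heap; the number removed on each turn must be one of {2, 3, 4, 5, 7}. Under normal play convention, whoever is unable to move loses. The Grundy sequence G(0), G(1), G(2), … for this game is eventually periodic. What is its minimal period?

G(0) = 0
G(1) = mex{} = 0
G(2) = mex{0} = 1
G(3) = mex{0,0} = 1
G(4) = mex{1,0,0} = 2
G(5) = mex{1,1,0,0} = 2
G(6) = mex{2,1,1,0} = 3
G(7) = mex{2,2,1,1,0} = 3
G(8) = mex{3,2,2,1,0} = 4
G(9) = mex{3,3,2,2,1} = 0
G(10) = mex{4,3,3,2,1} = 0
G(11) = mex{0,4,3,3,2} = 1
G(12) = mex{0,0,4,3,2} = 1
G(13) = mex{1,0,0,4,3} = 2
G(14) = mex{1,1,0,0,3} = 2
G(15) = mex{2,1,1,0,4} = 3
G(16) = mex{2,2,1,1,0} = 3
G(17) = mex{3,2,2,1,0} = 4
G(18) = mex{3,3,2,2,1} = 0
G(19) = mex{4,3,3,2,1} = 0
G(n+9) = G(n) holds for n = 0,…,6 (a full window of length max(S) = 7), so the sequence is purely periodic with period 9.

9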